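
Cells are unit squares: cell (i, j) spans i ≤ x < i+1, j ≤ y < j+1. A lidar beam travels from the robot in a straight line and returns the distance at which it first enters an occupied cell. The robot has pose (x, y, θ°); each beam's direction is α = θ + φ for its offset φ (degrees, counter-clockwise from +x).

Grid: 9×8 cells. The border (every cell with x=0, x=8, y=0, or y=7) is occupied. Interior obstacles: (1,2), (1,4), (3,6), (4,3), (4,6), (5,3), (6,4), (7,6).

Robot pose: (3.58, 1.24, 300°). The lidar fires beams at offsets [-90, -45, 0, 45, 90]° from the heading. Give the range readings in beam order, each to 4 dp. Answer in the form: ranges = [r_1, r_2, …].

beam 1: φ=-90°, α=210°
  direction (-0.8660, -0.5000); cell (3,1); t to first gridline: x 0.6697, y 0.4800 (then +1.1547 / +2.0000)
    (3,0) via y @ 0.4800  # hit
  → r_1 = 0.4800
beam 2: φ=-45°, α=255°
  direction (-0.2588, -0.9659); cell (3,1); t to first gridline: x 2.2409, y 0.2485 (then +3.8637 / +1.0353)
    (3,0) via y @ 0.2485  # hit
  → r_2 = 0.2485
beam 3: φ=0°, α=300°
  direction (0.5000, -0.8660); cell (3,1); t to first gridline: x 0.8400, y 0.2771 (then +2.0000 / +1.1547)
    (3,0) via y @ 0.2771  # hit
  → r_3 = 0.2771
beam 4: φ=45°, α=345°
  direction (0.9659, -0.2588); cell (3,1); t to first gridline: x 0.4348, y 0.9273 (then +1.0353 / +3.8637)
    (4,1) via x @ 0.4348
    (4,0) via y @ 0.9273  # hit
  → r_4 = 0.9273
beam 5: φ=90°, α=30°
  direction (0.8660, 0.5000); cell (3,1); t to first gridline: x 0.4850, y 1.5200 (then +1.1547 / +2.0000)
    (4,1) via x @ 0.4850
    (4,2) via y @ 1.5200
    (5,2) via x @ 1.6397
    (6,2) via x @ 2.7944
    (6,3) via y @ 3.5200
    (7,3) via x @ 3.9491
    (8,3) via x @ 5.1038  # hit
  → r_5 = 5.1038

ranges = [0.4800, 0.2485, 0.2771, 0.9273, 5.1038]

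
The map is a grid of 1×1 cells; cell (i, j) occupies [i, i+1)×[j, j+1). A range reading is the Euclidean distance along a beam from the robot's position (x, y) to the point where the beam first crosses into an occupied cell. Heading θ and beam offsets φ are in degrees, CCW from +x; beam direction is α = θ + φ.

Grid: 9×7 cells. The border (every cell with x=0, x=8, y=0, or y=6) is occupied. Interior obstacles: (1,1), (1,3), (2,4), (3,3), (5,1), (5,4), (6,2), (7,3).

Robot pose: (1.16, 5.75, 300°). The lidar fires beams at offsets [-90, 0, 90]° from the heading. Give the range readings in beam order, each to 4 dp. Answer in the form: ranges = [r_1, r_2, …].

ranges = [0.1848, 1.6800, 0.5000]

beam 1: φ=-90°, α=210°
  cosα=-0.8660 sinα=-0.5000 | (1,5) | tMaxX 0.1848 tMaxY 1.5000 | tΔX 1.1547 tΔY 2.0000
    t=0.1848 [x] (0,5) — stop
  → r_1 = 0.1848
beam 2: φ=0°, α=300°
  cosα=0.5000 sinα=-0.8660 | (1,5) | tMaxX 1.6800 tMaxY 0.8660 | tΔX 2.0000 tΔY 1.1547
    t=0.8660 [y] (1,4)
    t=1.6800 [x] (2,4) — stop
  → r_2 = 1.6800
beam 3: φ=90°, α=30°
  cosα=0.8660 sinα=0.5000 | (1,5) | tMaxX 0.9699 tMaxY 0.5000 | tΔX 1.1547 tΔY 2.0000
    t=0.5000 [y] (1,6) — stop
  → r_3 = 0.5000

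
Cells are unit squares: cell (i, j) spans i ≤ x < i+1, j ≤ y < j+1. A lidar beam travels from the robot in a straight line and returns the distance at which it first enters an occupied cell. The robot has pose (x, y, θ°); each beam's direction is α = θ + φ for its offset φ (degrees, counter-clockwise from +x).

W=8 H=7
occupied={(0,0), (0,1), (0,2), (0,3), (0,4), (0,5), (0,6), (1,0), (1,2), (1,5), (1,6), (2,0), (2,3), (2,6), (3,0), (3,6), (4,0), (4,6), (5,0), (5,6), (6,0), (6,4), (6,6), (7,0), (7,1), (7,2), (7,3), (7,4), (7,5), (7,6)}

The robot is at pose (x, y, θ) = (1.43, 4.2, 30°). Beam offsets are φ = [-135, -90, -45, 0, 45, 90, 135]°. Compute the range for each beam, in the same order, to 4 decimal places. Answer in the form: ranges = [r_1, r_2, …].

beam 1: φ=-135°, α=255°
  d=(-0.2588,-0.9659)  start (1,4)  tX=1.6614 tY=0.2071  stride 1/|dx|=3.8637 1/|dy|=1.0353
    cross y-line → (1,3), t=0.2071
    cross y-line → (1,2), t=1.2423 (wall)
  → r_1 = 1.2423
beam 2: φ=-90°, α=300°
  d=(0.5000,-0.8660)  start (1,4)  tX=1.1400 tY=0.2309  stride 1/|dx|=2.0000 1/|dy|=1.1547
    cross y-line → (1,3), t=0.2309
    cross x-line → (2,3), t=1.1400 (wall)
  → r_2 = 1.1400
beam 3: φ=-45°, α=345°
  d=(0.9659,-0.2588)  start (1,4)  tX=0.5901 tY=0.7727  stride 1/|dx|=1.0353 1/|dy|=3.8637
    cross x-line → (2,4), t=0.5901
    cross y-line → (2,3), t=0.7727 (wall)
  → r_3 = 0.7727
beam 4: φ=0°, α=30°
  d=(0.8660,0.5000)  start (1,4)  tX=0.6582 tY=1.6000  stride 1/|dx|=1.1547 1/|dy|=2.0000
    cross x-line → (2,4), t=0.6582
    cross y-line → (2,5), t=1.6000
    cross x-line → (3,5), t=1.8129
    cross x-line → (4,5), t=2.9676
    cross y-line → (4,6), t=3.6000 (wall)
  → r_4 = 3.6000
beam 5: φ=45°, α=75°
  d=(0.2588,0.9659)  start (1,4)  tX=2.2023 tY=0.8282  stride 1/|dx|=3.8637 1/|dy|=1.0353
    cross y-line → (1,5), t=0.8282 (wall)
  → r_5 = 0.8282
beam 6: φ=90°, α=120°
  d=(-0.5000,0.8660)  start (1,4)  tX=0.8600 tY=0.9238  stride 1/|dx|=2.0000 1/|dy|=1.1547
    cross x-line → (0,4), t=0.8600 (wall)
  → r_6 = 0.8600
beam 7: φ=135°, α=165°
  d=(-0.9659,0.2588)  start (1,4)  tX=0.4452 tY=3.0910  stride 1/|dx|=1.0353 1/|dy|=3.8637
    cross x-line → (0,4), t=0.4452 (wall)
  → r_7 = 0.4452

ranges = [1.2423, 1.1400, 0.7727, 3.6000, 0.8282, 0.8600, 0.4452]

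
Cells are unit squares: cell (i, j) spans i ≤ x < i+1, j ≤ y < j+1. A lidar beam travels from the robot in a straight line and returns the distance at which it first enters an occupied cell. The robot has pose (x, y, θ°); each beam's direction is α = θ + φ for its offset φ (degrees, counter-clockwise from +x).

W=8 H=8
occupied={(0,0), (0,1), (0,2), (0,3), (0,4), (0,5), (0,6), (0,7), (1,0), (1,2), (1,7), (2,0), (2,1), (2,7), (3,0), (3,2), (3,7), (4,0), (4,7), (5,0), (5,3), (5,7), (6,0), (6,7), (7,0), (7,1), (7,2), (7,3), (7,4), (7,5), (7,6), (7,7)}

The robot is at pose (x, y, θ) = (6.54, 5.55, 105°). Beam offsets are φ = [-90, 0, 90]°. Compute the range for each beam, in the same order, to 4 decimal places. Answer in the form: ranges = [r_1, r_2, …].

ranges = [0.4762, 1.5012, 5.7354]

beam 1: φ=-90°, α=15°
  d=(0.9659,0.2588)  start (6,5)  tX=0.4762 tY=1.7387  stride 1/|dx|=1.0353 1/|dy|=3.8637
    cross x-line → (7,5), t=0.4762 (wall)
  → r_1 = 0.4762
beam 2: φ=0°, α=105°
  d=(-0.2588,0.9659)  start (6,5)  tX=2.0864 tY=0.4659  stride 1/|dx|=3.8637 1/|dy|=1.0353
    cross y-line → (6,6), t=0.4659
    cross y-line → (6,7), t=1.5012 (wall)
  → r_2 = 1.5012
beam 3: φ=90°, α=195°
  d=(-0.9659,-0.2588)  start (6,5)  tX=0.5590 tY=2.1250  stride 1/|dx|=1.0353 1/|dy|=3.8637
    cross x-line → (5,5), t=0.5590
    cross x-line → (4,5), t=1.5943
    cross y-line → (4,4), t=2.1250
    cross x-line → (3,4), t=2.6296
    cross x-line → (2,4), t=3.6649
    cross x-line → (1,4), t=4.7002
    cross x-line → (0,4), t=5.7354 (wall)
  → r_3 = 5.7354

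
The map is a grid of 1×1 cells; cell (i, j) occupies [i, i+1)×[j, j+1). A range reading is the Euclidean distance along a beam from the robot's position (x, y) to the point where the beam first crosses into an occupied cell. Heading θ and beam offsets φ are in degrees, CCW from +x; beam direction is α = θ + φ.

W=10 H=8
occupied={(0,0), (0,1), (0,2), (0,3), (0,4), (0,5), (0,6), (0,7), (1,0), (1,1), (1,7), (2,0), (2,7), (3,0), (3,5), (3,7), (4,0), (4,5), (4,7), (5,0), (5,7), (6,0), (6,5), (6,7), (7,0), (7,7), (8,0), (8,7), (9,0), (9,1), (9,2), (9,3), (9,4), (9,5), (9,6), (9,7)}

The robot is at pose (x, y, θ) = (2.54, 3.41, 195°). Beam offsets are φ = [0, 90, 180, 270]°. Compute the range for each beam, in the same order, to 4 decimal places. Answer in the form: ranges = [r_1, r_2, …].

ranges = [1.5943, 2.4950, 6.6879, 3.7166]

beam 1: φ=0°, α=195°
  d=(-0.9659,-0.2588)  start (2,3)  tX=0.5590 tY=1.5841  stride 1/|dx|=1.0353 1/|dy|=3.8637
    cross x-line → (1,3), t=0.5590
    cross y-line → (1,2), t=1.5841
    cross x-line → (0,2), t=1.5943 (wall)
  → r_1 = 1.5943
beam 2: φ=90°, α=285°
  d=(0.2588,-0.9659)  start (2,3)  tX=1.7773 tY=0.4245  stride 1/|dx|=3.8637 1/|dy|=1.0353
    cross y-line → (2,2), t=0.4245
    cross y-line → (2,1), t=1.4597
    cross x-line → (3,1), t=1.7773
    cross y-line → (3,0), t=2.4950 (wall)
  → r_2 = 2.4950
beam 3: φ=180°, α=15°
  d=(0.9659,0.2588)  start (2,3)  tX=0.4762 tY=2.2796  stride 1/|dx|=1.0353 1/|dy|=3.8637
    cross x-line → (3,3), t=0.4762
    cross x-line → (4,3), t=1.5115
    cross y-line → (4,4), t=2.2796
    cross x-line → (5,4), t=2.5468
    cross x-line → (6,4), t=3.5821
    cross x-line → (7,4), t=4.6173
    cross x-line → (8,4), t=5.6526
    cross y-line → (8,5), t=6.1433
    cross x-line → (9,5), t=6.6879 (wall)
  → r_3 = 6.6879
beam 4: φ=270°, α=105°
  d=(-0.2588,0.9659)  start (2,3)  tX=2.0864 tY=0.6108  stride 1/|dx|=3.8637 1/|dy|=1.0353
    cross y-line → (2,4), t=0.6108
    cross y-line → (2,5), t=1.6461
    cross x-line → (1,5), t=2.0864
    cross y-line → (1,6), t=2.6814
    cross y-line → (1,7), t=3.7166 (wall)
  → r_4 = 3.7166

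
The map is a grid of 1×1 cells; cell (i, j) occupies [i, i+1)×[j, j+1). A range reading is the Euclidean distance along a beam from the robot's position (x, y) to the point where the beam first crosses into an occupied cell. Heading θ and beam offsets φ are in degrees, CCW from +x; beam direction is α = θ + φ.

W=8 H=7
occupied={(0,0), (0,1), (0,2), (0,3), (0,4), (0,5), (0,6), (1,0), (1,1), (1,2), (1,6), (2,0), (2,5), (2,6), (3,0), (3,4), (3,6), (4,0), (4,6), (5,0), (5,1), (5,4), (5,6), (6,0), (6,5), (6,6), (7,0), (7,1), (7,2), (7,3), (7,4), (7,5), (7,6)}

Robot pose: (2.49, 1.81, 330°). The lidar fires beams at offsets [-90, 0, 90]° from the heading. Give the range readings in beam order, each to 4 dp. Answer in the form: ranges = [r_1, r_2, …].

beam 1: φ=-90°, α=240°
  d=(-0.5000,-0.8660)  start (2,1)  tX=0.9800 tY=0.9353  stride 1/|dx|=2.0000 1/|dy|=1.1547
    cross y-line → (2,0), t=0.9353 (wall)
  → r_1 = 0.9353
beam 2: φ=0°, α=330°
  d=(0.8660,-0.5000)  start (2,1)  tX=0.5889 tY=1.6200  stride 1/|dx|=1.1547 1/|dy|=2.0000
    cross x-line → (3,1), t=0.5889
    cross y-line → (3,0), t=1.6200 (wall)
  → r_2 = 1.6200
beam 3: φ=90°, α=60°
  d=(0.5000,0.8660)  start (2,1)  tX=1.0200 tY=0.2194  stride 1/|dx|=2.0000 1/|dy|=1.1547
    cross y-line → (2,2), t=0.2194
    cross x-line → (3,2), t=1.0200
    cross y-line → (3,3), t=1.3741
    cross y-line → (3,4), t=2.5288 (wall)
  → r_3 = 2.5288

ranges = [0.9353, 1.6200, 2.5288]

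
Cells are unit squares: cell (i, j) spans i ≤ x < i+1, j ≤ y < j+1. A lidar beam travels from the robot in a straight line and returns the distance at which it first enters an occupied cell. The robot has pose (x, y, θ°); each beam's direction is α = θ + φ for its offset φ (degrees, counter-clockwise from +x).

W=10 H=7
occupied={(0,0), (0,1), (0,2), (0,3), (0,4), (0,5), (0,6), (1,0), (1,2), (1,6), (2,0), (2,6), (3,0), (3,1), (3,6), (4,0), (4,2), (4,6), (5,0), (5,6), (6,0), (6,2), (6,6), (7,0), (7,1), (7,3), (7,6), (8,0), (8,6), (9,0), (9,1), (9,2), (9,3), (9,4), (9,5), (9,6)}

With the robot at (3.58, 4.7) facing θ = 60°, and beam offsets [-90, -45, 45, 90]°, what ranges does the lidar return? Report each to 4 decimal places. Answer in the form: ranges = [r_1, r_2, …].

ranges = [3.4000, 5.0228, 1.3459, 2.6000]

beam 1: φ=-90°, α=330°
  cosα=0.8660 sinα=-0.5000 | (3,4) | tMaxX 0.4850 tMaxY 1.4000 | tΔX 1.1547 tΔY 2.0000
    t=0.4850 [x] (4,4)
    t=1.4000 [y] (4,3)
    t=1.6397 [x] (5,3)
    t=2.7944 [x] (6,3)
    t=3.4000 [y] (6,2) — stop
  → r_1 = 3.4000
beam 2: φ=-45°, α=15°
  cosα=0.9659 sinα=0.2588 | (3,4) | tMaxX 0.4348 tMaxY 1.1591 | tΔX 1.0353 tΔY 3.8637
    t=0.4348 [x] (4,4)
    t=1.1591 [y] (4,5)
    t=1.4701 [x] (5,5)
    t=2.5054 [x] (6,5)
    t=3.5406 [x] (7,5)
    t=4.5759 [x] (8,5)
    t=5.0228 [y] (8,6) — stop
  → r_2 = 5.0228
beam 3: φ=45°, α=105°
  cosα=-0.2588 sinα=0.9659 | (3,4) | tMaxX 2.2409 tMaxY 0.3106 | tΔX 3.8637 tΔY 1.0353
    t=0.3106 [y] (3,5)
    t=1.3459 [y] (3,6) — stop
  → r_3 = 1.3459
beam 4: φ=90°, α=150°
  cosα=-0.8660 sinα=0.5000 | (3,4) | tMaxX 0.6697 tMaxY 0.6000 | tΔX 1.1547 tΔY 2.0000
    t=0.6000 [y] (3,5)
    t=0.6697 [x] (2,5)
    t=1.8244 [x] (1,5)
    t=2.6000 [y] (1,6) — stop
  → r_4 = 2.6000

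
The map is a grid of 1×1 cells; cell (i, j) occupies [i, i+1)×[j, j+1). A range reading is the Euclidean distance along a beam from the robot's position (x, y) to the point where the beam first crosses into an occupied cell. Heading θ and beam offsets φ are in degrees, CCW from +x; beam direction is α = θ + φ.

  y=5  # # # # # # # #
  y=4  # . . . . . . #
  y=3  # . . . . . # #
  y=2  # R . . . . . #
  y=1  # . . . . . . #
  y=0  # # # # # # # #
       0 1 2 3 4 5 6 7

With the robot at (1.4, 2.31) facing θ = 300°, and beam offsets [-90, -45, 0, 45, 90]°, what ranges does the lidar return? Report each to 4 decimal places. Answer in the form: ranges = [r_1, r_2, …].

ranges = [0.4619, 1.3562, 1.5127, 5.0615, 5.3800]

beam 1: φ=-90°, α=210°
  direction (-0.8660, -0.5000); cell (1,2); t to first gridline: x 0.4619, y 0.6200 (then +1.1547 / +2.0000)
    (0,2) via x @ 0.4619  # hit
  → r_1 = 0.4619
beam 2: φ=-45°, α=255°
  direction (-0.2588, -0.9659); cell (1,2); t to first gridline: x 1.5455, y 0.3209 (then +3.8637 / +1.0353)
    (1,1) via y @ 0.3209
    (1,0) via y @ 1.3562  # hit
  → r_2 = 1.3562
beam 3: φ=0°, α=300°
  direction (0.5000, -0.8660); cell (1,2); t to first gridline: x 1.2000, y 0.3580 (then +2.0000 / +1.1547)
    (1,1) via y @ 0.3580
    (2,1) via x @ 1.2000
    (2,0) via y @ 1.5127  # hit
  → r_3 = 1.5127
beam 4: φ=45°, α=345°
  direction (0.9659, -0.2588); cell (1,2); t to first gridline: x 0.6212, y 1.1977 (then +1.0353 / +3.8637)
    (2,2) via x @ 0.6212
    (2,1) via y @ 1.1977
    (3,1) via x @ 1.6564
    (4,1) via x @ 2.6917
    (5,1) via x @ 3.7270
    (6,1) via x @ 4.7623
    (6,0) via y @ 5.0615  # hit
  → r_4 = 5.0615
beam 5: φ=90°, α=30°
  direction (0.8660, 0.5000); cell (1,2); t to first gridline: x 0.6928, y 1.3800 (then +1.1547 / +2.0000)
    (2,2) via x @ 0.6928
    (2,3) via y @ 1.3800
    (3,3) via x @ 1.8475
    (4,3) via x @ 3.0022
    (4,4) via y @ 3.3800
    (5,4) via x @ 4.1569
    (6,4) via x @ 5.3116
    (6,5) via y @ 5.3800  # hit
  → r_5 = 5.3800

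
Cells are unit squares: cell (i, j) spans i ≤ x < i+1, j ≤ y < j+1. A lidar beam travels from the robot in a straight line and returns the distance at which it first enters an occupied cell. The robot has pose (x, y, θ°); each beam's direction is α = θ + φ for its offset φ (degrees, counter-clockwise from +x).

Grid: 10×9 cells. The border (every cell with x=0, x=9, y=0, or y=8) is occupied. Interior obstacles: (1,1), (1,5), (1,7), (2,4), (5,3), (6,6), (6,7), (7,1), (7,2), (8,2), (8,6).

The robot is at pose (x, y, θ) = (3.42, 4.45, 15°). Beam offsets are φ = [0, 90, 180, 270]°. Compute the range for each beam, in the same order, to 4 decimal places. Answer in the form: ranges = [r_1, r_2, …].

beam 1: φ=0°, α=15°
  dir = (cos 15°, sin 15°) = (0.9659, 0.2588); from cell (3,4)
  next x-line at t=0.6005, next y-line at t=2.1250; Δt_x=1.0353, Δt_y=3.8637
    x: enter (4,4) at t=0.6005
    x: enter (5,4) at t=1.6357
    y: enter (5,5) at t=2.1250
    x: enter (6,5) at t=2.6710
    x: enter (7,5) at t=3.7063
    x: enter (8,5) at t=4.7416
    x: enter (9,5) at t=5.7768 ← occupied
  → r_1 = 5.7768
beam 2: φ=90°, α=105°
  dir = (cos 105°, sin 105°) = (-0.2588, 0.9659); from cell (3,4)
  next x-line at t=1.6228, next y-line at t=0.5694; Δt_x=3.8637, Δt_y=1.0353
    y: enter (3,5) at t=0.5694
    y: enter (3,6) at t=1.6047
    x: enter (2,6) at t=1.6228
    y: enter (2,7) at t=2.6400
    y: enter (2,8) at t=3.6752 ← occupied
  → r_2 = 3.6752
beam 3: φ=180°, α=195°
  dir = (cos 195°, sin 195°) = (-0.9659, -0.2588); from cell (3,4)
  next x-line at t=0.4348, next y-line at t=1.7387; Δt_x=1.0353, Δt_y=3.8637
    x: enter (2,4) at t=0.4348 ← occupied
  → r_3 = 0.4348
beam 4: φ=270°, α=285°
  dir = (cos 285°, sin 285°) = (0.2588, -0.9659); from cell (3,4)
  next x-line at t=2.2409, next y-line at t=0.4659; Δt_x=3.8637, Δt_y=1.0353
    y: enter (3,3) at t=0.4659
    y: enter (3,2) at t=1.5012
    x: enter (4,2) at t=2.2409
    y: enter (4,1) at t=2.5364
    y: enter (4,0) at t=3.5717 ← occupied
  → r_4 = 3.5717

ranges = [5.7768, 3.6752, 0.4348, 3.5717]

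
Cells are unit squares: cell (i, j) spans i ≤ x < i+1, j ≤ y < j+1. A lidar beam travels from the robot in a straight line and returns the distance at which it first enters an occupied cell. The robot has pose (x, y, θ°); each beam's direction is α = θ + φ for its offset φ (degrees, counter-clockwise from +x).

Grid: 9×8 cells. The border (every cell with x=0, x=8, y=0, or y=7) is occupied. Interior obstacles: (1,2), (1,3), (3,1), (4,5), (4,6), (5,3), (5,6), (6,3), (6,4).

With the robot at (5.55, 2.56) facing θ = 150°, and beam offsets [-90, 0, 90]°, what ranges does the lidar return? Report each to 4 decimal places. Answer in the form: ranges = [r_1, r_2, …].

ranges = [0.5081, 5.2539, 1.8013]

beam 1: φ=-90°, α=60°
  cosα=0.5000 sinα=0.8660 | (5,2) | tMaxX 0.9000 tMaxY 0.5081 | tΔX 2.0000 tΔY 1.1547
    t=0.5081 [y] (5,3) — stop
  → r_1 = 0.5081
beam 2: φ=0°, α=150°
  cosα=-0.8660 sinα=0.5000 | (5,2) | tMaxX 0.6351 tMaxY 0.8800 | tΔX 1.1547 tΔY 2.0000
    t=0.6351 [x] (4,2)
    t=0.8800 [y] (4,3)
    t=1.7898 [x] (3,3)
    t=2.8800 [y] (3,4)
    t=2.9445 [x] (2,4)
    t=4.0992 [x] (1,4)
    t=4.8800 [y] (1,5)
    t=5.2539 [x] (0,5) — stop
  → r_2 = 5.2539
beam 3: φ=90°, α=240°
  cosα=-0.5000 sinα=-0.8660 | (5,2) | tMaxX 1.1000 tMaxY 0.6466 | tΔX 2.0000 tΔY 1.1547
    t=0.6466 [y] (5,1)
    t=1.1000 [x] (4,1)
    t=1.8013 [y] (4,0) — stop
  → r_3 = 1.8013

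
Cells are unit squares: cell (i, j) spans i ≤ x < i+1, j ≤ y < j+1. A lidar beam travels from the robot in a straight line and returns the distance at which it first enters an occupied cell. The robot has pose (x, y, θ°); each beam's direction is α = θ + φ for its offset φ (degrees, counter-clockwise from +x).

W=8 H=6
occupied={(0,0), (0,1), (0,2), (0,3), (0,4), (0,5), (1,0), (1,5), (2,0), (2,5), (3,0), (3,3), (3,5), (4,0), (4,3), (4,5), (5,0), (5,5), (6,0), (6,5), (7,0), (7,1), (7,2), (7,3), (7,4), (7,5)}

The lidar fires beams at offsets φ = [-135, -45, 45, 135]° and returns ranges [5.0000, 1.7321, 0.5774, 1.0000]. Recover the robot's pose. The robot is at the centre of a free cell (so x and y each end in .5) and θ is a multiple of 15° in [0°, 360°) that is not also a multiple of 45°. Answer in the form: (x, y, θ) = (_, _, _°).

Enumerate (i+0.5, j+0.5, θ) over the 22 free cells and 16 admissible headings. For each, cast all 4 beams and compare to the given ranges.
  (5.5, 2.5, 330°): beam 1 = 4.6587 ≠ 5.0000 ✗
  (2.5, 1.5, 195°): beam 1 = 1.7321 ≠ 5.0000 ✗
  (3.5, 1.5, 195°): beam 1 = 1.7321 ≠ 5.0000 ✗
  (6.5, 4.5, 15°): beam 1 = 4.0415 ≠ 5.0000 ✗
  …
  (1.5, 3.5, 105°): r_1=5.0000, r_2=1.7321, r_3=0.5774, r_4=1.0000 — all match ✓
Unique over the lattice → pose = (1.5, 3.5, 105°).

(x, y, θ) = (1.5, 3.5, 105°)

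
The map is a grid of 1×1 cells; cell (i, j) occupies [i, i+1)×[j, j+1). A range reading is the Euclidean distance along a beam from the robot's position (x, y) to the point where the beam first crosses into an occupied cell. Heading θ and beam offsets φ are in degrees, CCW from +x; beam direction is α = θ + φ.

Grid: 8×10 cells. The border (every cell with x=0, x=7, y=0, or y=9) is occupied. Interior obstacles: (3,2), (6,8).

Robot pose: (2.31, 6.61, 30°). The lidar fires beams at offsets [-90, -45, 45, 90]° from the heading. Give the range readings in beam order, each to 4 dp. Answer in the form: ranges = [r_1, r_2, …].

ranges = [6.4779, 4.8554, 2.4743, 2.6200]

beam 1: φ=-90°, α=300°
  direction (0.5000, -0.8660); cell (2,6); t to first gridline: x 1.3800, y 0.7044 (then +2.0000 / +1.1547)
    (2,5) via y @ 0.7044
    (3,5) via x @ 1.3800
    (3,4) via y @ 1.8591
    (3,3) via y @ 3.0138
    (4,3) via x @ 3.3800
    (4,2) via y @ 4.1685
    (4,1) via y @ 5.3232
    (5,1) via x @ 5.3800
    (5,0) via y @ 6.4779  # hit
  → r_1 = 6.4779
beam 2: φ=-45°, α=345°
  direction (0.9659, -0.2588); cell (2,6); t to first gridline: x 0.7143, y 2.3569 (then +1.0353 / +3.8637)
    (3,6) via x @ 0.7143
    (4,6) via x @ 1.7496
    (4,5) via y @ 2.3569
    (5,5) via x @ 2.7849
    (6,5) via x @ 3.8202
    (7,5) via x @ 4.8554  # hit
  → r_2 = 4.8554
beam 3: φ=45°, α=75°
  direction (0.2588, 0.9659); cell (2,6); t to first gridline: x 2.6660, y 0.4038 (then +3.8637 / +1.0353)
    (2,7) via y @ 0.4038
    (2,8) via y @ 1.4390
    (2,9) via y @ 2.4743  # hit
  → r_3 = 2.4743
beam 4: φ=90°, α=120°
  direction (-0.5000, 0.8660); cell (2,6); t to first gridline: x 0.6200, y 0.4503 (then +2.0000 / +1.1547)
    (2,7) via y @ 0.4503
    (1,7) via x @ 0.6200
    (1,8) via y @ 1.6050
    (0,8) via x @ 2.6200  # hit
  → r_4 = 2.6200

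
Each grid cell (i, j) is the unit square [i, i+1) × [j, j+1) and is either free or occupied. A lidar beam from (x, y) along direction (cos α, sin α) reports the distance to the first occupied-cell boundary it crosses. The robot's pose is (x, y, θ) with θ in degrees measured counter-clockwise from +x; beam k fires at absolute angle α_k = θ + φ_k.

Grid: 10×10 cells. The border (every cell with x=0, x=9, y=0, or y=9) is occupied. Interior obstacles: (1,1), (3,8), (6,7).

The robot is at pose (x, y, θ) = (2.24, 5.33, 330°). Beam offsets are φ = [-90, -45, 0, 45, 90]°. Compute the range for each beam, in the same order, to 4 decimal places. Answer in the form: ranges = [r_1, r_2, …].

ranges = [2.4800, 4.4827, 7.8058, 6.9985, 3.0831]

beam 1: φ=-90°, α=240°
  d=(-0.5000,-0.8660)  start (2,5)  tX=0.4800 tY=0.3811  stride 1/|dx|=2.0000 1/|dy|=1.1547
    cross y-line → (2,4), t=0.3811
    cross x-line → (1,4), t=0.4800
    cross y-line → (1,3), t=1.5358
    cross x-line → (0,3), t=2.4800 (wall)
  → r_1 = 2.4800
beam 2: φ=-45°, α=285°
  d=(0.2588,-0.9659)  start (2,5)  tX=2.9364 tY=0.3416  stride 1/|dx|=3.8637 1/|dy|=1.0353
    cross y-line → (2,4), t=0.3416
    cross y-line → (2,3), t=1.3769
    cross y-line → (2,2), t=2.4122
    cross x-line → (3,2), t=2.9364
    cross y-line → (3,1), t=3.4475
    cross y-line → (3,0), t=4.4827 (wall)
  → r_2 = 4.4827
beam 3: φ=0°, α=330°
  d=(0.8660,-0.5000)  start (2,5)  tX=0.8776 tY=0.6600  stride 1/|dx|=1.1547 1/|dy|=2.0000
    cross y-line → (2,4), t=0.6600
    cross x-line → (3,4), t=0.8776
    cross x-line → (4,4), t=2.0323
    cross y-line → (4,3), t=2.6600
    cross x-line → (5,3), t=3.1870
    cross x-line → (6,3), t=4.3417
    cross y-line → (6,2), t=4.6600
    cross x-line → (7,2), t=5.4964
    cross x-line → (8,2), t=6.6511
    cross y-line → (8,1), t=6.6600
    cross x-line → (9,1), t=7.8058 (wall)
  → r_3 = 7.8058
beam 4: φ=45°, α=15°
  d=(0.9659,0.2588)  start (2,5)  tX=0.7868 tY=2.5887  stride 1/|dx|=1.0353 1/|dy|=3.8637
    cross x-line → (3,5), t=0.7868
    cross x-line → (4,5), t=1.8221
    cross y-line → (4,6), t=2.5887
    cross x-line → (5,6), t=2.8574
    cross x-line → (6,6), t=3.8926
    cross x-line → (7,6), t=4.9279
    cross x-line → (8,6), t=5.9632
    cross y-line → (8,7), t=6.4524
    cross x-line → (9,7), t=6.9985 (wall)
  → r_4 = 6.9985
beam 5: φ=90°, α=60°
  d=(0.5000,0.8660)  start (2,5)  tX=1.5200 tY=0.7736  stride 1/|dx|=2.0000 1/|dy|=1.1547
    cross y-line → (2,6), t=0.7736
    cross x-line → (3,6), t=1.5200
    cross y-line → (3,7), t=1.9283
    cross y-line → (3,8), t=3.0831 (wall)
  → r_5 = 3.0831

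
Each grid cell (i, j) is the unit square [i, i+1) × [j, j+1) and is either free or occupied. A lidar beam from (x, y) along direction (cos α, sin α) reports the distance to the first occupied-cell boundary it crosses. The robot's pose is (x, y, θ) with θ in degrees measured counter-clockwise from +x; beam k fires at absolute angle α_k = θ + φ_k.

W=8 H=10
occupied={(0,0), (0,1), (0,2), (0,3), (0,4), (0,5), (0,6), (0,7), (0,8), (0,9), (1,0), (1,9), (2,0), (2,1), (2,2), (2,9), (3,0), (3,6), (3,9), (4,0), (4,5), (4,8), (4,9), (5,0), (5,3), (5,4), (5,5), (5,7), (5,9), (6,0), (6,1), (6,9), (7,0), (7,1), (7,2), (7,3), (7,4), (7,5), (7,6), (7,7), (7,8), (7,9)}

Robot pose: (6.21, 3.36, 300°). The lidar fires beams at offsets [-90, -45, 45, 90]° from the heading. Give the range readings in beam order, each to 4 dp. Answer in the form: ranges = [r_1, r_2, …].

beam 1: φ=-90°, α=210°
  direction (-0.8660, -0.5000); cell (6,3); t to first gridline: x 0.2425, y 0.7200 (then +1.1547 / +2.0000)
    (5,3) via x @ 0.2425  # hit
  → r_1 = 0.2425
beam 2: φ=-45°, α=255°
  direction (-0.2588, -0.9659); cell (6,3); t to first gridline: x 0.8114, y 0.3727 (then +3.8637 / +1.0353)
    (6,2) via y @ 0.3727
    (5,2) via x @ 0.8114
    (5,1) via y @ 1.4080
    (5,0) via y @ 2.4433  # hit
  → r_2 = 2.4433
beam 3: φ=45°, α=345°
  direction (0.9659, -0.2588); cell (6,3); t to first gridline: x 0.8179, y 1.3909 (then +1.0353 / +3.8637)
    (7,3) via x @ 0.8179  # hit
  → r_3 = 0.8179
beam 4: φ=90°, α=30°
  direction (0.8660, 0.5000); cell (6,3); t to first gridline: x 0.9122, y 1.2800 (then +1.1547 / +2.0000)
    (7,3) via x @ 0.9122  # hit
  → r_4 = 0.9122

ranges = [0.2425, 2.4433, 0.8179, 0.9122]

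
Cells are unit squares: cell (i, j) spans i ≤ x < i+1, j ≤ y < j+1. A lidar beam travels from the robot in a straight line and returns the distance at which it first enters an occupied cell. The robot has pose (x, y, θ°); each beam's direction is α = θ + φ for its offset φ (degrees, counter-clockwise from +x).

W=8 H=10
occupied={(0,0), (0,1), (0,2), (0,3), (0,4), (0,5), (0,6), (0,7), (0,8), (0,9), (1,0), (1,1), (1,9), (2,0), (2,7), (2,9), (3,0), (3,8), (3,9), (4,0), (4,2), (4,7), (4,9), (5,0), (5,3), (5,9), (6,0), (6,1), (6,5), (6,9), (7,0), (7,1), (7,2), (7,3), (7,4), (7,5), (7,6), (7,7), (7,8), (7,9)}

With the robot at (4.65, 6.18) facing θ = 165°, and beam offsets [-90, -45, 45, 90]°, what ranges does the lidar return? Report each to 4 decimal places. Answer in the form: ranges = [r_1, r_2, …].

ranges = [0.8489, 0.9469, 4.2147, 5.3627]

beam 1: φ=-90°, α=75°
  dir = (cos 75°, sin 75°) = (0.2588, 0.9659); from cell (4,6)
  next x-line at t=1.3523, next y-line at t=0.8489; Δt_x=3.8637, Δt_y=1.0353
    y: enter (4,7) at t=0.8489 ← occupied
  → r_1 = 0.8489
beam 2: φ=-45°, α=120°
  dir = (cos 120°, sin 120°) = (-0.5000, 0.8660); from cell (4,6)
  next x-line at t=1.3000, next y-line at t=0.9469; Δt_x=2.0000, Δt_y=1.1547
    y: enter (4,7) at t=0.9469 ← occupied
  → r_2 = 0.9469
beam 3: φ=45°, α=210°
  dir = (cos 210°, sin 210°) = (-0.8660, -0.5000); from cell (4,6)
  next x-line at t=0.7506, next y-line at t=0.3600; Δt_x=1.1547, Δt_y=2.0000
    y: enter (4,5) at t=0.3600
    x: enter (3,5) at t=0.7506
    x: enter (2,5) at t=1.9053
    y: enter (2,4) at t=2.3600
    x: enter (1,4) at t=3.0600
    x: enter (0,4) at t=4.2147 ← occupied
  → r_3 = 4.2147
beam 4: φ=90°, α=255°
  dir = (cos 255°, sin 255°) = (-0.2588, -0.9659); from cell (4,6)
  next x-line at t=2.5114, next y-line at t=0.1863; Δt_x=3.8637, Δt_y=1.0353
    y: enter (4,5) at t=0.1863
    y: enter (4,4) at t=1.2216
    y: enter (4,3) at t=2.2569
    x: enter (3,3) at t=2.5114
    y: enter (3,2) at t=3.2922
    y: enter (3,1) at t=4.3275
    y: enter (3,0) at t=5.3627 ← occupied
  → r_4 = 5.3627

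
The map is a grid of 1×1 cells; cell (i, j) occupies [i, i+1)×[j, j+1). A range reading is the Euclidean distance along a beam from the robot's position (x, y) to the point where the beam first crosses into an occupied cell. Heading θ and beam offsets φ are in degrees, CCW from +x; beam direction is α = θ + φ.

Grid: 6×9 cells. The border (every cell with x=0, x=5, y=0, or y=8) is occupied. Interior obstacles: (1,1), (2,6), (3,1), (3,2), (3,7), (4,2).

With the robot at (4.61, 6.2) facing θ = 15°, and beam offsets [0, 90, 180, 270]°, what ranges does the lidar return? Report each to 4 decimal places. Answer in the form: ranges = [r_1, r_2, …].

beam 1: φ=0°, α=15°
  d=(0.9659,0.2588)  start (4,6)  tX=0.4038 tY=3.0910  stride 1/|dx|=1.0353 1/|dy|=3.8637
    cross x-line → (5,6), t=0.4038 (wall)
  → r_1 = 0.4038
beam 2: φ=90°, α=105°
  d=(-0.2588,0.9659)  start (4,6)  tX=2.3569 tY=0.8282  stride 1/|dx|=3.8637 1/|dy|=1.0353
    cross y-line → (4,7), t=0.8282
    cross y-line → (4,8), t=1.8635 (wall)
  → r_2 = 1.8635
beam 3: φ=180°, α=195°
  d=(-0.9659,-0.2588)  start (4,6)  tX=0.6315 tY=0.7727  stride 1/|dx|=1.0353 1/|dy|=3.8637
    cross x-line → (3,6), t=0.6315
    cross y-line → (3,5), t=0.7727
    cross x-line → (2,5), t=1.6668
    cross x-line → (1,5), t=2.7021
    cross x-line → (0,5), t=3.7373 (wall)
  → r_3 = 3.7373
beam 4: φ=270°, α=285°
  d=(0.2588,-0.9659)  start (4,6)  tX=1.5068 tY=0.2071  stride 1/|dx|=3.8637 1/|dy|=1.0353
    cross y-line → (4,5), t=0.2071
    cross y-line → (4,4), t=1.2423
    cross x-line → (5,4), t=1.5068 (wall)
  → r_4 = 1.5068

ranges = [0.4038, 1.8635, 3.7373, 1.5068]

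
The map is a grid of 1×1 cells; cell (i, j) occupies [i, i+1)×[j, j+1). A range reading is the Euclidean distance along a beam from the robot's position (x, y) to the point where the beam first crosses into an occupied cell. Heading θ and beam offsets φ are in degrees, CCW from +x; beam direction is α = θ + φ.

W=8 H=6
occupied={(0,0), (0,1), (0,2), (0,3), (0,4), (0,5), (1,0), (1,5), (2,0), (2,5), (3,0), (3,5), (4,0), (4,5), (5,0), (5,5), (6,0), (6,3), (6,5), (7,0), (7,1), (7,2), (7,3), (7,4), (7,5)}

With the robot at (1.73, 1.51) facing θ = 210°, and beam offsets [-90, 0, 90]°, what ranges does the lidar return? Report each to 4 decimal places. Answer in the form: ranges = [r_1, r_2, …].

beam 1: φ=-90°, α=120°
  direction (-0.5000, 0.8660); cell (1,1); t to first gridline: x 1.4600, y 0.5658 (then +2.0000 / +1.1547)
    (1,2) via y @ 0.5658
    (0,2) via x @ 1.4600  # hit
  → r_1 = 1.4600
beam 2: φ=0°, α=210°
  direction (-0.8660, -0.5000); cell (1,1); t to first gridline: x 0.8429, y 1.0200 (then +1.1547 / +2.0000)
    (0,1) via x @ 0.8429  # hit
  → r_2 = 0.8429
beam 3: φ=90°, α=300°
  direction (0.5000, -0.8660); cell (1,1); t to first gridline: x 0.5400, y 0.5889 (then +2.0000 / +1.1547)
    (2,1) via x @ 0.5400
    (2,0) via y @ 0.5889  # hit
  → r_3 = 0.5889

ranges = [1.4600, 0.8429, 0.5889]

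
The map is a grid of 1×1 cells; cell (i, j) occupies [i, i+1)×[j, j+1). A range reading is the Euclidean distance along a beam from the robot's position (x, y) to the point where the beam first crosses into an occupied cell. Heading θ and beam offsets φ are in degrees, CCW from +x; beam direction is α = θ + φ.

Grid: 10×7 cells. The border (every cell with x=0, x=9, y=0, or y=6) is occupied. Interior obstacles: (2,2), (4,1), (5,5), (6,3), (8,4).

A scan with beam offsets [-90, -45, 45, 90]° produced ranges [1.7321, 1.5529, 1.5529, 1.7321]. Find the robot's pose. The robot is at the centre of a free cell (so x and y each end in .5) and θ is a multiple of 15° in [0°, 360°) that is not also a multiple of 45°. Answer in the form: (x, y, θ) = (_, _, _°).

(x, y, θ) = (7.5, 2.5, 330°)

Candidates: 35 free-cell centres × 16 headings = 560 poses. Raycast each; keep the one whose scan matches to 4 dp.
  (6.5, 1.5, 75°): beam 1 = 1.9319 ≠ 1.7321 ✗
  (3.5, 1.5, 60°): beam 1 = 0.5774 ≠ 1.7321 ✗
  (1.5, 3.5, 120°): beam 1 = 4.0415 ≠ 1.7321 ✗
  …
  (7.5, 2.5, 330°): r_1=1.7321, r_2=1.5529, r_3=1.5529, r_4=1.7321 — all match ✓
No second candidate reproduces the full scan.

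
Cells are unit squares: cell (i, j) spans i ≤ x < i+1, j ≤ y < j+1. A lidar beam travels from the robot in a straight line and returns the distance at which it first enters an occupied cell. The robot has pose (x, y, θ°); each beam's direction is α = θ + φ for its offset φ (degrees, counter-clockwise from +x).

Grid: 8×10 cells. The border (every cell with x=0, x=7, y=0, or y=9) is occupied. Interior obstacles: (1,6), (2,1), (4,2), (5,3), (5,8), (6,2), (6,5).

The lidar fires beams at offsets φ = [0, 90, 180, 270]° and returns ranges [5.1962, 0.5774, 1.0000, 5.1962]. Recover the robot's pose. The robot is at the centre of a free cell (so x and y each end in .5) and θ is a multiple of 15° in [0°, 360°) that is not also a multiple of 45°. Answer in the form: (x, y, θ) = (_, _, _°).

(x, y, θ) = (5.5, 4.5, 210°)

Candidates: 41 free-cell centres × 16 headings = 656 poses. Raycast each; keep the one whose scan matches to 4 dp.
  (3.5, 2.5, 75°): beam 1 = 5.7956 ≠ 5.1962 ✗
  (5.5, 2.5, 195°): beam 1 = 0.5176 ≠ 5.1962 ✗
  (1.5, 4.5, 165°): beam 1 = 0.5176 ≠ 5.1962 ✗
  (6.5, 4.5, 285°): beam 1 = 1.5529 ≠ 5.1962 ✗
  (4.5, 5.5, 75°): beam 1 = 2.5882 ≠ 5.1962 ✗
  …
  (5.5, 4.5, 210°): r_1=5.1962, r_2=0.5774, r_3=1.0000, r_4=5.1962 — all match ✓
Unique over the lattice → pose = (5.5, 4.5, 210°).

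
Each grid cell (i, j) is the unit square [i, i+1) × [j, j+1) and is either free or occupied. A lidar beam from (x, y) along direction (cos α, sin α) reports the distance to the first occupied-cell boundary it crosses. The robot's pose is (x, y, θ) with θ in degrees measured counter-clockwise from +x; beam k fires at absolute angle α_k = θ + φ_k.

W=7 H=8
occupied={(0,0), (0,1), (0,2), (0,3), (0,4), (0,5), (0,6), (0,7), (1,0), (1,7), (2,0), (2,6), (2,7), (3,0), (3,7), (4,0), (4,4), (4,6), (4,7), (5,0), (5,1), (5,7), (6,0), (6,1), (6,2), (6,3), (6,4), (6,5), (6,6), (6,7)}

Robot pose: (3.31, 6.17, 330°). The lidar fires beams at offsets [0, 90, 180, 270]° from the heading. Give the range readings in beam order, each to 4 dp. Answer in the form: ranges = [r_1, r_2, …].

ranges = [3.1061, 0.9584, 0.3580, 4.6200]

beam 1: φ=0°, α=330°
  dir = (cos 330°, sin 330°) = (0.8660, -0.5000); from cell (3,6)
  next x-line at t=0.7967, next y-line at t=0.3400; Δt_x=1.1547, Δt_y=2.0000
    y: enter (3,5) at t=0.3400
    x: enter (4,5) at t=0.7967
    x: enter (5,5) at t=1.9514
    y: enter (5,4) at t=2.3400
    x: enter (6,4) at t=3.1061 ← occupied
  → r_1 = 3.1061
beam 2: φ=90°, α=60°
  dir = (cos 60°, sin 60°) = (0.5000, 0.8660); from cell (3,6)
  next x-line at t=1.3800, next y-line at t=0.9584; Δt_x=2.0000, Δt_y=1.1547
    y: enter (3,7) at t=0.9584 ← occupied
  → r_2 = 0.9584
beam 3: φ=180°, α=150°
  dir = (cos 150°, sin 150°) = (-0.8660, 0.5000); from cell (3,6)
  next x-line at t=0.3580, next y-line at t=1.6600; Δt_x=1.1547, Δt_y=2.0000
    x: enter (2,6) at t=0.3580 ← occupied
  → r_3 = 0.3580
beam 4: φ=270°, α=240°
  dir = (cos 240°, sin 240°) = (-0.5000, -0.8660); from cell (3,6)
  next x-line at t=0.6200, next y-line at t=0.1963; Δt_x=2.0000, Δt_y=1.1547
    y: enter (3,5) at t=0.1963
    x: enter (2,5) at t=0.6200
    y: enter (2,4) at t=1.3510
    y: enter (2,3) at t=2.5057
    x: enter (1,3) at t=2.6200
    y: enter (1,2) at t=3.6604
    x: enter (0,2) at t=4.6200 ← occupied
  → r_4 = 4.6200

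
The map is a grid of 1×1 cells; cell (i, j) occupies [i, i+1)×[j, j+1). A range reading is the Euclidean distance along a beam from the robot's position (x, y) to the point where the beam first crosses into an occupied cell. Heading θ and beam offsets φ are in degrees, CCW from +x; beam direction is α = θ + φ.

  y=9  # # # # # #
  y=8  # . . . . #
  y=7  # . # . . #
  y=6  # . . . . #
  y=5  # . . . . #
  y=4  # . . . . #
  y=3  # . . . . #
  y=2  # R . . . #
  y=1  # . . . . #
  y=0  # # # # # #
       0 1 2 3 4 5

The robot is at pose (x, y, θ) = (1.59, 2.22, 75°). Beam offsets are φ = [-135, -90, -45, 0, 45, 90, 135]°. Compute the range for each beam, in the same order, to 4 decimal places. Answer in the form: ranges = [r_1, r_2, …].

beam 1: φ=-135°, α=300°
  direction (0.5000, -0.8660); cell (1,2); t to first gridline: x 0.8200, y 0.2540 (then +2.0000 / +1.1547)
    (1,1) via y @ 0.2540
    (2,1) via x @ 0.8200
    (2,0) via y @ 1.4087  # hit
  → r_1 = 1.4087
beam 2: φ=-90°, α=345°
  direction (0.9659, -0.2588); cell (1,2); t to first gridline: x 0.4245, y 0.8500 (then +1.0353 / +3.8637)
    (2,2) via x @ 0.4245
    (2,1) via y @ 0.8500
    (3,1) via x @ 1.4597
    (4,1) via x @ 2.4950
    (5,1) via x @ 3.5303  # hit
  → r_2 = 3.5303
beam 3: φ=-45°, α=30°
  direction (0.8660, 0.5000); cell (1,2); t to first gridline: x 0.4734, y 1.5600 (then +1.1547 / +2.0000)
    (2,2) via x @ 0.4734
    (2,3) via y @ 1.5600
    (3,3) via x @ 1.6281
    (4,3) via x @ 2.7828
    (4,4) via y @ 3.5600
    (5,4) via x @ 3.9375  # hit
  → r_3 = 3.9375
beam 4: φ=0°, α=75°
  direction (0.2588, 0.9659); cell (1,2); t to first gridline: x 1.5841, y 0.8075 (then +3.8637 / +1.0353)
    (1,3) via y @ 0.8075
    (2,3) via x @ 1.5841
    (2,4) via y @ 1.8428
    (2,5) via y @ 2.8781
    (2,6) via y @ 3.9133
    (2,7) via y @ 4.9486  # hit
  → r_4 = 4.9486
beam 5: φ=45°, α=120°
  direction (-0.5000, 0.8660); cell (1,2); t to first gridline: x 1.1800, y 0.9007 (then +2.0000 / +1.1547)
    (1,3) via y @ 0.9007
    (0,3) via x @ 1.1800  # hit
  → r_5 = 1.1800
beam 6: φ=90°, α=165°
  direction (-0.9659, 0.2588); cell (1,2); t to first gridline: x 0.6108, y 3.0137 (then +1.0353 / +3.8637)
    (0,2) via x @ 0.6108  # hit
  → r_6 = 0.6108
beam 7: φ=135°, α=210°
  direction (-0.8660, -0.5000); cell (1,2); t to first gridline: x 0.6813, y 0.4400 (then +1.1547 / +2.0000)
    (1,1) via y @ 0.4400
    (0,1) via x @ 0.6813  # hit
  → r_7 = 0.6813

ranges = [1.4087, 3.5303, 3.9375, 4.9486, 1.1800, 0.6108, 0.6813]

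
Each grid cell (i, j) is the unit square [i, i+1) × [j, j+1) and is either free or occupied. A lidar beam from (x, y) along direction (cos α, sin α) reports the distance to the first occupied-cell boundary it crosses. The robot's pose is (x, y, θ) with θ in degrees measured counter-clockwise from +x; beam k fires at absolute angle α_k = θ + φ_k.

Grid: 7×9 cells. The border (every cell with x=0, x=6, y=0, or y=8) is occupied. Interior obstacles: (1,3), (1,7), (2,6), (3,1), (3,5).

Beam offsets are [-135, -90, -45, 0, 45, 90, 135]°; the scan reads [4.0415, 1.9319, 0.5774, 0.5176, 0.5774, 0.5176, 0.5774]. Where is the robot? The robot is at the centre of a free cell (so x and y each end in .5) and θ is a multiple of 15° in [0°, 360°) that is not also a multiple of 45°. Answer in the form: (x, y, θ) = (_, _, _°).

(x, y, θ) = (2.5, 7.5, 105°)

Candidates: 30 free-cell centres × 16 headings = 480 poses. Raycast each; keep the one whose scan matches to 4 dp.
  (1.5, 1.5, 15°): beam 1 = 0.5774 ≠ 4.0415 ✗
  (1.5, 1.5, 345°): beam 1 = 0.5774 ≠ 4.0415 ✗
  (2.5, 2.5, 330°): beam 1 = 1.5529 ≠ 4.0415 ✗
  (4.5, 3.5, 30°): beam 1 = 1.9319 ≠ 4.0415 ✗
  …
  (2.5, 7.5, 105°): r_1=4.0415, r_2=1.9319, r_3=0.5774, r_4=0.5176, r_5=0.5774, r_6=0.5176, r_7=0.5774 — all match ✓
Unique over the lattice → pose = (2.5, 7.5, 105°).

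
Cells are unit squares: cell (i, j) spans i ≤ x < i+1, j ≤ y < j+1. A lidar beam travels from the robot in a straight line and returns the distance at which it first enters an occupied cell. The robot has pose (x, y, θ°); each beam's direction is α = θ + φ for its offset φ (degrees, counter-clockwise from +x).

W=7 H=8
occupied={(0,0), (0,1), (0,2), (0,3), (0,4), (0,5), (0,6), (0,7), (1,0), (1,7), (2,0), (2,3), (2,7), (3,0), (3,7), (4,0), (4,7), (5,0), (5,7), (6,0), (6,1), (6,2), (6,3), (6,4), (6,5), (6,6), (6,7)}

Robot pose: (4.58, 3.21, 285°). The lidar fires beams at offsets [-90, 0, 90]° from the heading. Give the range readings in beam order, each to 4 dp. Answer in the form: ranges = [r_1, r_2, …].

ranges = [3.7063, 2.2880, 1.4701]

beam 1: φ=-90°, α=195°
  d=(-0.9659,-0.2588)  start (4,3)  tX=0.6005 tY=0.8114  stride 1/|dx|=1.0353 1/|dy|=3.8637
    cross x-line → (3,3), t=0.6005
    cross y-line → (3,2), t=0.8114
    cross x-line → (2,2), t=1.6357
    cross x-line → (1,2), t=2.6710
    cross x-line → (0,2), t=3.7063 (wall)
  → r_1 = 3.7063
beam 2: φ=0°, α=285°
  d=(0.2588,-0.9659)  start (4,3)  tX=1.6228 tY=0.2174  stride 1/|dx|=3.8637 1/|dy|=1.0353
    cross y-line → (4,2), t=0.2174
    cross y-line → (4,1), t=1.2527
    cross x-line → (5,1), t=1.6228
    cross y-line → (5,0), t=2.2880 (wall)
  → r_2 = 2.2880
beam 3: φ=90°, α=15°
  d=(0.9659,0.2588)  start (4,3)  tX=0.4348 tY=3.0523  stride 1/|dx|=1.0353 1/|dy|=3.8637
    cross x-line → (5,3), t=0.4348
    cross x-line → (6,3), t=1.4701 (wall)
  → r_3 = 1.4701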